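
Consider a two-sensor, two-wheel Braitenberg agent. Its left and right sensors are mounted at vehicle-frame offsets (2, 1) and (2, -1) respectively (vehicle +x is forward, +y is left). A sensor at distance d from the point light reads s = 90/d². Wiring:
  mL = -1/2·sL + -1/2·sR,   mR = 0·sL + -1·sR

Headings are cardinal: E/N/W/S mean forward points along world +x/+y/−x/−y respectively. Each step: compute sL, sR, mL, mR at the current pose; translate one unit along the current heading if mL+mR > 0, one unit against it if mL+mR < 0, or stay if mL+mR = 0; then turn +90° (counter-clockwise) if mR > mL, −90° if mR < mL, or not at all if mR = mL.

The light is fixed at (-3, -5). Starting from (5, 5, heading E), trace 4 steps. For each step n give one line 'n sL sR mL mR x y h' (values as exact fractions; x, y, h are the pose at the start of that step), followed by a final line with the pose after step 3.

n=0: pose=(5,5,E); sL=90/221, sR=90/181; mL=-18090/40001, mR=-90/181; mL+mR=-37980/40001 → advance -1; mR−mL=-1800/40001 → turn -1·90°
n=1: pose=(4,5,S); sL=45/64, sR=9/10; mL=-513/640, mR=-9/10; mL+mR=-1089/640 → advance -1; mR−mL=-63/640 → turn -1·90°
n=2: pose=(4,6,W); sL=18/25, sR=90/169; mL=-2646/4225, mR=-90/169; mL+mR=-4896/4225 → advance -1; mR−mL=396/4225 → turn +1·90°
n=3: pose=(5,6,S); sL=5/9, sR=9/13; mL=-73/117, mR=-9/13; mL+mR=-154/117 → advance -1; mR−mL=-8/117 → turn -1·90°

0 90/221 90/181 -18090/40001 -90/181 5 5 E
1 45/64 9/10 -513/640 -9/10 4 5 S
2 18/25 90/169 -2646/4225 -90/169 4 6 W
3 5/9 9/13 -73/117 -9/13 5 6 S
final 5 7 W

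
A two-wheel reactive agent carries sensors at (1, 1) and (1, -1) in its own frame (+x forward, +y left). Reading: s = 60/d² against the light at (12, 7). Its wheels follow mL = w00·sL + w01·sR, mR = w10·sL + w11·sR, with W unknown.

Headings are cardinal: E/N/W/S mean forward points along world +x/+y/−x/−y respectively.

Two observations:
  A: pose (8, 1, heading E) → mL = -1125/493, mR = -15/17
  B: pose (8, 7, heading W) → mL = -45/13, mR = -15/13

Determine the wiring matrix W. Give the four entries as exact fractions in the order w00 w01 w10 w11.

obs A: pose=(8,1,E) → sL=30/17, sR=30/29, mL=-1125/493, mR=-15/17
obs B: pose=(8,7,W) → sL=30/13, sR=30/13, mL=-45/13, mR=-15/13
sensor matrix S = [[30/17, 30/29], [30/13, 30/13]]; det S = 10800/6409
solve [mL_A; mL_B] = S·[w00; w01] and [mR_A; mR_B] = S·[w10; w11]:
  w00 = -1, w01 = -1/2, w10 = -1/2, w11 = 0

-1 -1/2 -1/2 0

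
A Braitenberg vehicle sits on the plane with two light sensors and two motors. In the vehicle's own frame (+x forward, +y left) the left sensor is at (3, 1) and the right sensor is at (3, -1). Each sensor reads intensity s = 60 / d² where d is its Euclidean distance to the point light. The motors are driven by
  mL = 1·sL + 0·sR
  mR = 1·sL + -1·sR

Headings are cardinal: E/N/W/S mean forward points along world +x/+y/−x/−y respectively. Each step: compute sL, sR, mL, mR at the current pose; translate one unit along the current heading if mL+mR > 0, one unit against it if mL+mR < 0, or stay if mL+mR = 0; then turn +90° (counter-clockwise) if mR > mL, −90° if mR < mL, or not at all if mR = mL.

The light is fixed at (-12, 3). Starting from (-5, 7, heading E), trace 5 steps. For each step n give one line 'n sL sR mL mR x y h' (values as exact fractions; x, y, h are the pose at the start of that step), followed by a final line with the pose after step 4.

0 12/25 60/109 12/25 -192/2725 -5 7 E
1 30/41 6/5 30/41 -96/205 -4 7 S
2 60/29 60/41 60/29 720/1189 -4 6 W
3 5/6 3/5 5/6 7/30 -5 6 N
4 12/25 60/109 12/25 -192/2725 -5 7 E
final -4 7 S

n=0: pose=(-5,7,E); sL=12/25, sR=60/109; mL=12/25, mR=-192/2725; mL+mR=1116/2725 → advance +1; mR−mL=-60/109 → turn -1·90°
n=1: pose=(-4,7,S); sL=30/41, sR=6/5; mL=30/41, mR=-96/205; mL+mR=54/205 → advance +1; mR−mL=-6/5 → turn -1·90°
n=2: pose=(-4,6,W); sL=60/29, sR=60/41; mL=60/29, mR=720/1189; mL+mR=3180/1189 → advance +1; mR−mL=-60/41 → turn -1·90°
n=3: pose=(-5,6,N); sL=5/6, sR=3/5; mL=5/6, mR=7/30; mL+mR=16/15 → advance +1; mR−mL=-3/5 → turn -1·90°
n=4: pose=(-5,7,E); sL=12/25, sR=60/109; mL=12/25, mR=-192/2725; mL+mR=1116/2725 → advance +1; mR−mL=-60/109 → turn -1·90°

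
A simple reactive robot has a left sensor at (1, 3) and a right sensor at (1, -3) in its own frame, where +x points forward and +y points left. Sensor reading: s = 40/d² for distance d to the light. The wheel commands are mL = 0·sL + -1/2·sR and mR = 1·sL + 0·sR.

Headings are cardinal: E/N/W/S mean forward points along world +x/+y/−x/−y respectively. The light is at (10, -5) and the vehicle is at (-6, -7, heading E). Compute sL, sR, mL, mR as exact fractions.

left sensor world pos  = (-5, -4); dL² = 226
right sensor world pos = (-5, -10); dR² = 250
sL = 40/226 = 20/113
sR = 40/250 = 4/25
mL = 0·sL + -1/2·sR = -2/25
mR = 1·sL + 0·sR = 20/113

20/113 4/25 -2/25 20/113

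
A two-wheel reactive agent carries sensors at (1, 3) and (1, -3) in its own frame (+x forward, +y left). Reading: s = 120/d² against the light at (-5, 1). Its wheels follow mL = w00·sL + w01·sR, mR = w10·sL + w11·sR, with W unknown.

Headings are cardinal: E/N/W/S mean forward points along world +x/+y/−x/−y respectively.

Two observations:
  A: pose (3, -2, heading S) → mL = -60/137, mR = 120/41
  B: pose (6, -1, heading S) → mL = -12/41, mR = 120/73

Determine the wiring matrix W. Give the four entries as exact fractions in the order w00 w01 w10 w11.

obs A: pose=(3,-2,S) → sL=120/137, sR=120/41, mL=-60/137, mR=120/41
obs B: pose=(6,-1,S) → sL=24/41, sR=120/73, mL=-12/41, mR=120/73
sensor matrix S = [[120/137, 120/41], [24/41, 120/73]]; det S = -4596480/16811681
solve [mL_A; mL_B] = S·[w00; w01] and [mR_A; mR_B] = S·[w10; w11]:
  w00 = -1/2, w01 = 0, w10 = 0, w11 = 1

-1/2 0 0 1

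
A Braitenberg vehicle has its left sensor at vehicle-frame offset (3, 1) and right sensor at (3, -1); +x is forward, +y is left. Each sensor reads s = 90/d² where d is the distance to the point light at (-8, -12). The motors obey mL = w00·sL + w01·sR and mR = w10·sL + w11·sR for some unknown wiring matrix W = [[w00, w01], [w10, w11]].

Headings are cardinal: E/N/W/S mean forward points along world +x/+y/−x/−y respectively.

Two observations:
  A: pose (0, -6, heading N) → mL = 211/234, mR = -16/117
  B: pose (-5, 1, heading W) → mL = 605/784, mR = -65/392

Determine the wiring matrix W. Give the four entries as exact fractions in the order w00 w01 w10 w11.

1/2 1 -1 1

obs A: pose=(0,-6,N) → sL=9/13, sR=5/9, mL=211/234, mR=-16/117
obs B: pose=(-5,1,W) → sL=5/8, sR=45/98, mL=605/784, mR=-65/392
sensor matrix S = [[9/13, 5/9], [5/8, 45/98]]; det S = -1345/45864
solve [mL_A; mL_B] = S·[w00; w01] and [mR_A; mR_B] = S·[w10; w11]:
  w00 = 1/2, w01 = 1, w10 = -1, w11 = 1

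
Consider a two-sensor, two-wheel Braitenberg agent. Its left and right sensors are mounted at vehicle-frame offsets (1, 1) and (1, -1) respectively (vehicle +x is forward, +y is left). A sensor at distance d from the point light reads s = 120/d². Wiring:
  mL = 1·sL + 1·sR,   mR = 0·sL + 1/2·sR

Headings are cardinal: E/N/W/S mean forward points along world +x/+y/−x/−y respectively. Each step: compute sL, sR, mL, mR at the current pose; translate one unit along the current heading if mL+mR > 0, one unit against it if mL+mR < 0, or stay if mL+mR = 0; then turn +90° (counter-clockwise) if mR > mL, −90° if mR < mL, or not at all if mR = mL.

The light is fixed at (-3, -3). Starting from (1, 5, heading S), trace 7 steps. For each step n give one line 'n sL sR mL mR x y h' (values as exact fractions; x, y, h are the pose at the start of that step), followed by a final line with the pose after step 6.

0 60/37 60/29 3960/1073 30/29 1 5 S
1 8/3 120/73 944/219 60/73 1 4 W
2 30/17 3/2 111/34 3/4 0 4 N
3 120/97 24/13 3888/1261 12/13 0 5 E
4 60/37 60/29 3960/1073 30/29 1 5 S
5 8/3 120/73 944/219 60/73 1 4 W
6 30/17 3/2 111/34 3/4 0 4 N
final 0 5 E

n=0: pose=(1,5,S); sL=60/37, sR=60/29; mL=3960/1073, mR=30/29; mL+mR=5070/1073 → advance +1; mR−mL=-2850/1073 → turn -1·90°
n=1: pose=(1,4,W); sL=8/3, sR=120/73; mL=944/219, mR=60/73; mL+mR=1124/219 → advance +1; mR−mL=-764/219 → turn -1·90°
n=2: pose=(0,4,N); sL=30/17, sR=3/2; mL=111/34, mR=3/4; mL+mR=273/68 → advance +1; mR−mL=-171/68 → turn -1·90°
n=3: pose=(0,5,E); sL=120/97, sR=24/13; mL=3888/1261, mR=12/13; mL+mR=5052/1261 → advance +1; mR−mL=-2724/1261 → turn -1·90°
n=4: pose=(1,5,S); sL=60/37, sR=60/29; mL=3960/1073, mR=30/29; mL+mR=5070/1073 → advance +1; mR−mL=-2850/1073 → turn -1·90°
n=5: pose=(1,4,W); sL=8/3, sR=120/73; mL=944/219, mR=60/73; mL+mR=1124/219 → advance +1; mR−mL=-764/219 → turn -1·90°
n=6: pose=(0,4,N); sL=30/17, sR=3/2; mL=111/34, mR=3/4; mL+mR=273/68 → advance +1; mR−mL=-171/68 → turn -1·90°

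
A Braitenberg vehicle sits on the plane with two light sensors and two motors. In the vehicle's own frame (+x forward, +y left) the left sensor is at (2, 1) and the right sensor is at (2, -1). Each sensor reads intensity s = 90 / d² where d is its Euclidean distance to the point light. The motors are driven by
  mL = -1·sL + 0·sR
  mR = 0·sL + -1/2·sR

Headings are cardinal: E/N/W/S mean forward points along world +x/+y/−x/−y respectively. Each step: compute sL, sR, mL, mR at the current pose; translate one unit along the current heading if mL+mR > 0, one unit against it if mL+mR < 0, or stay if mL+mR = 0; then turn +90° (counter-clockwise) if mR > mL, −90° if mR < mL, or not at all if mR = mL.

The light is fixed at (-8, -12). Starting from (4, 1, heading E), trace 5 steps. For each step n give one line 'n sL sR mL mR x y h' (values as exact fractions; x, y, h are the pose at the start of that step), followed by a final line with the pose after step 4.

n=0: pose=(4,1,E); sL=45/196, sR=9/34; mL=-45/196, mR=-9/68; mL+mR=-603/1666 → advance -1; mR−mL=81/833 → turn +1·90°
n=1: pose=(3,1,N); sL=18/65, sR=10/41; mL=-18/65, mR=-5/41; mL+mR=-1063/2665 → advance -1; mR−mL=413/2665 → turn +1·90°
n=2: pose=(3,0,W); sL=45/101, sR=9/25; mL=-45/101, mR=-9/50; mL+mR=-3159/5050 → advance -1; mR−mL=1341/5050 → turn +1·90°
n=3: pose=(4,0,S); sL=90/269, sR=90/221; mL=-90/269, mR=-45/221; mL+mR=-31995/59449 → advance -1; mR−mL=7785/59449 → turn +1·90°
n=4: pose=(4,1,E); sL=45/196, sR=9/34; mL=-45/196, mR=-9/68; mL+mR=-603/1666 → advance -1; mR−mL=81/833 → turn +1·90°

0 45/196 9/34 -45/196 -9/68 4 1 E
1 18/65 10/41 -18/65 -5/41 3 1 N
2 45/101 9/25 -45/101 -9/50 3 0 W
3 90/269 90/221 -90/269 -45/221 4 0 S
4 45/196 9/34 -45/196 -9/68 4 1 E
final 3 1 N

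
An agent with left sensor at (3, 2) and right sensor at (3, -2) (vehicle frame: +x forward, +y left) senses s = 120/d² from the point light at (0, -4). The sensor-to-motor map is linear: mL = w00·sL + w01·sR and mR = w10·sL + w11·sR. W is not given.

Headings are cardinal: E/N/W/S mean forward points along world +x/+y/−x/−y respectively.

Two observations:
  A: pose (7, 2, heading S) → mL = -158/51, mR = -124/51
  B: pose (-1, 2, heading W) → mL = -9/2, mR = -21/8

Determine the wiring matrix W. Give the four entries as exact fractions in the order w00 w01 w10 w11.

-1 -1/2 -1/2 -1/2

obs A: pose=(7,2,S) → sL=4/3, sR=60/17, mL=-158/51, mR=-124/51
obs B: pose=(-1,2,W) → sL=15/4, sR=3/2, mL=-9/2, mR=-21/8
sensor matrix S = [[4/3, 60/17], [15/4, 3/2]]; det S = -191/17
solve [mL_A; mL_B] = S·[w00; w01] and [mR_A; mR_B] = S·[w10; w11]:
  w00 = -1, w01 = -1/2, w10 = -1/2, w11 = -1/2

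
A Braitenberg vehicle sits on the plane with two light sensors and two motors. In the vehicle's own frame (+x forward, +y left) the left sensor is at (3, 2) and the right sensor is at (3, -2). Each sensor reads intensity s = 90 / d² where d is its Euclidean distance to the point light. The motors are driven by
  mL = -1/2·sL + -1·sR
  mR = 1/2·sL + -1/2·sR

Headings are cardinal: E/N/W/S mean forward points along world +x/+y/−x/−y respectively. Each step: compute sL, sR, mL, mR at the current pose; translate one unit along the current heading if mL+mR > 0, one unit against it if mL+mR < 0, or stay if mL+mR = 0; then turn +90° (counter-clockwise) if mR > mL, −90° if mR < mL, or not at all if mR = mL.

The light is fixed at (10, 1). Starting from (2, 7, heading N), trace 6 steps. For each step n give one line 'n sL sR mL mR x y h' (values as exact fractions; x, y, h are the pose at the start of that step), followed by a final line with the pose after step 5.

0 90/181 10/13 -2395/2353 -320/2353 2 7 N
1 9/13 9/17 -387/442 18/221 2 6 W
2 90/29 18/17 -1287/493 504/493 3 6 S
3 9/8 45/16 -27/8 -27/32 3 7 E
4 90/181 10/13 -2395/2353 -320/2353 2 7 N
5 9/13 9/17 -387/442 18/221 2 6 W
final 3 6 S

n=0: pose=(2,7,N); sL=90/181, sR=10/13; mL=-2395/2353, mR=-320/2353; mL+mR=-15/13 → advance -1; mR−mL=2075/2353 → turn +1·90°
n=1: pose=(2,6,W); sL=9/13, sR=9/17; mL=-387/442, mR=18/221; mL+mR=-27/34 → advance -1; mR−mL=423/442 → turn +1·90°
n=2: pose=(3,6,S); sL=90/29, sR=18/17; mL=-1287/493, mR=504/493; mL+mR=-27/17 → advance -1; mR−mL=1791/493 → turn +1·90°
n=3: pose=(3,7,E); sL=9/8, sR=45/16; mL=-27/8, mR=-27/32; mL+mR=-135/32 → advance -1; mR−mL=81/32 → turn +1·90°
n=4: pose=(2,7,N); sL=90/181, sR=10/13; mL=-2395/2353, mR=-320/2353; mL+mR=-15/13 → advance -1; mR−mL=2075/2353 → turn +1·90°
n=5: pose=(2,6,W); sL=9/13, sR=9/17; mL=-387/442, mR=18/221; mL+mR=-27/34 → advance -1; mR−mL=423/442 → turn +1·90°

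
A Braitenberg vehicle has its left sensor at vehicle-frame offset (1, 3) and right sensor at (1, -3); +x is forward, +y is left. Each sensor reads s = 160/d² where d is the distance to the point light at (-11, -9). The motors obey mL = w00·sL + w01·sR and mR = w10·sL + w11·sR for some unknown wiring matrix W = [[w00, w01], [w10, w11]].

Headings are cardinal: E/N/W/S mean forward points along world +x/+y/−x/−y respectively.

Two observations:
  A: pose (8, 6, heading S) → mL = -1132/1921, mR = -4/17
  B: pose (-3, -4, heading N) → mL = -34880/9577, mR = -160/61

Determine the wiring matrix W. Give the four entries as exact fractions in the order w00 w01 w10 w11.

-1 -1 -1 0

obs A: pose=(8,6,S) → sL=4/17, sR=40/113, mL=-1132/1921, mR=-4/17
obs B: pose=(-3,-4,N) → sL=160/61, sR=160/157, mL=-34880/9577, mR=-160/61
sensor matrix S = [[4/17, 40/113], [160/61, 160/157]]; det S = -12670080/18397417
solve [mL_A; mL_B] = S·[w00; w01] and [mR_A; mR_B] = S·[w10; w11]:
  w00 = -1, w01 = -1, w10 = -1, w11 = 0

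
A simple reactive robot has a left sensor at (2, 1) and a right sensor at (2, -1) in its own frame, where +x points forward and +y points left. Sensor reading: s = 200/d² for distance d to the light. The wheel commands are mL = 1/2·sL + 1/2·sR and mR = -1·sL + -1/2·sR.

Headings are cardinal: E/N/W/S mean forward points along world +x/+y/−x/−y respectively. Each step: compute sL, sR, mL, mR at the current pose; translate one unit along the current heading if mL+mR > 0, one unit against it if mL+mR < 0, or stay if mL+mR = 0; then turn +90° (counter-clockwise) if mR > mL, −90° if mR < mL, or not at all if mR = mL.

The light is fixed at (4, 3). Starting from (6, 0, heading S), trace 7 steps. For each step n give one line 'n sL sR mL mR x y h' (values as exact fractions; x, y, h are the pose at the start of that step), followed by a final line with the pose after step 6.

0 100/17 100/13 1500/221 -2150/221 6 0 S
1 200/9 200 1000/9 -1100/9 6 1 W
2 50 25/2 125/4 -225/4 7 1 N
3 200/29 200/41 7000/1189 -11100/1189 7 0 E
4 100/17 100/13 1500/221 -2150/221 6 0 S
5 200/9 200 1000/9 -1100/9 6 1 W
6 50 25/2 125/4 -225/4 7 1 N
final 7 0 E

n=0: pose=(6,0,S); sL=100/17, sR=100/13; mL=1500/221, mR=-2150/221; mL+mR=-50/17 → advance -1; mR−mL=-3650/221 → turn -1·90°
n=1: pose=(6,1,W); sL=200/9, sR=200; mL=1000/9, mR=-1100/9; mL+mR=-100/9 → advance -1; mR−mL=-700/3 → turn -1·90°
n=2: pose=(7,1,N); sL=50, sR=25/2; mL=125/4, mR=-225/4; mL+mR=-25 → advance -1; mR−mL=-175/2 → turn -1·90°
n=3: pose=(7,0,E); sL=200/29, sR=200/41; mL=7000/1189, mR=-11100/1189; mL+mR=-100/29 → advance -1; mR−mL=-18100/1189 → turn -1·90°
n=4: pose=(6,0,S); sL=100/17, sR=100/13; mL=1500/221, mR=-2150/221; mL+mR=-50/17 → advance -1; mR−mL=-3650/221 → turn -1·90°
n=5: pose=(6,1,W); sL=200/9, sR=200; mL=1000/9, mR=-1100/9; mL+mR=-100/9 → advance -1; mR−mL=-700/3 → turn -1·90°
n=6: pose=(7,1,N); sL=50, sR=25/2; mL=125/4, mR=-225/4; mL+mR=-25 → advance -1; mR−mL=-175/2 → turn -1·90°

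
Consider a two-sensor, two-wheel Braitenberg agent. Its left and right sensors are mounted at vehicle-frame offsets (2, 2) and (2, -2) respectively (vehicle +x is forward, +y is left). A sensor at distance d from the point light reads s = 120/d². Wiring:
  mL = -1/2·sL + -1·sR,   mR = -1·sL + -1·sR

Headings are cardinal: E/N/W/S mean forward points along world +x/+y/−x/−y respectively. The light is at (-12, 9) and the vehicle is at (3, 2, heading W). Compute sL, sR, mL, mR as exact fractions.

left sensor world pos  = (1, 0); dL² = 250
right sensor world pos = (1, 4); dR² = 194
sL = 120/250 = 12/25
sR = 120/194 = 60/97
mL = -1/2·sL + -1·sR = -2082/2425
mR = -1·sL + -1·sR = -2664/2425

12/25 60/97 -2082/2425 -2664/2425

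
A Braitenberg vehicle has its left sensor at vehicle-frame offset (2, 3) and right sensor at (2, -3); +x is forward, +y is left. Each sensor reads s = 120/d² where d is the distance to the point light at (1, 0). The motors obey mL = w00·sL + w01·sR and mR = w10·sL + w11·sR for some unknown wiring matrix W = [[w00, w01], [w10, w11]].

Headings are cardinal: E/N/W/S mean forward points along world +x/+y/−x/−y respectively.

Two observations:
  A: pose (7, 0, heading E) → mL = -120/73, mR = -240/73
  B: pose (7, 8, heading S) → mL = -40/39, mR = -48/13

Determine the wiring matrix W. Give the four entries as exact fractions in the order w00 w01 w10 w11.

-1 0 -1 -1

obs A: pose=(7,0,E) → sL=120/73, sR=120/73, mL=-120/73, mR=-240/73
obs B: pose=(7,8,S) → sL=40/39, sR=8/3, mL=-40/39, mR=-48/13
sensor matrix S = [[120/73, 120/73], [40/39, 8/3]]; det S = 2560/949
solve [mL_A; mL_B] = S·[w00; w01] and [mR_A; mR_B] = S·[w10; w11]:
  w00 = -1, w01 = 0, w10 = -1, w11 = -1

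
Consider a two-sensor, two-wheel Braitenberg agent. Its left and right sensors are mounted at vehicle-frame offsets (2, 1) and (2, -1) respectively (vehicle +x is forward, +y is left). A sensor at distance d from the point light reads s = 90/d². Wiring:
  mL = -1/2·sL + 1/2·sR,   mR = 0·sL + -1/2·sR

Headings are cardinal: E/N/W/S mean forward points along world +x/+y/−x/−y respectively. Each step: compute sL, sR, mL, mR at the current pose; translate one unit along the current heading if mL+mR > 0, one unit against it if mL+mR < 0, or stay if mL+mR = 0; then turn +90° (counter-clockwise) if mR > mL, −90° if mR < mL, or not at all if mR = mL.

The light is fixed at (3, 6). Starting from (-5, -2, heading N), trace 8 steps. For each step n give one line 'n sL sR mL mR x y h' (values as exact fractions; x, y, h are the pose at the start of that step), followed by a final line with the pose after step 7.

0 10/13 18/17 32/221 -9/17 -5 -2 N
1 9/10 45/68 -81/680 -45/136 -5 -3 E
2 18/37 90/221 -324/8177 -45/221 -6 -3 S
3 45/101 9/17 72/1717 -9/34 -6 -2 W
4 10/13 18/17 32/221 -9/17 -5 -2 N
5 9/10 45/68 -81/680 -45/136 -5 -3 E
6 18/37 90/221 -324/8177 -45/221 -6 -3 S
7 45/101 9/17 72/1717 -9/34 -6 -2 W
final -5 -2 N

n=0: pose=(-5,-2,N); sL=10/13, sR=18/17; mL=32/221, mR=-9/17; mL+mR=-5/13 → advance -1; mR−mL=-149/221 → turn -1·90°
n=1: pose=(-5,-3,E); sL=9/10, sR=45/68; mL=-81/680, mR=-45/136; mL+mR=-9/20 → advance -1; mR−mL=-18/85 → turn -1·90°
n=2: pose=(-6,-3,S); sL=18/37, sR=90/221; mL=-324/8177, mR=-45/221; mL+mR=-9/37 → advance -1; mR−mL=-1341/8177 → turn -1·90°
n=3: pose=(-6,-2,W); sL=45/101, sR=9/17; mL=72/1717, mR=-9/34; mL+mR=-45/202 → advance -1; mR−mL=-1053/3434 → turn -1·90°
n=4: pose=(-5,-2,N); sL=10/13, sR=18/17; mL=32/221, mR=-9/17; mL+mR=-5/13 → advance -1; mR−mL=-149/221 → turn -1·90°
n=5: pose=(-5,-3,E); sL=9/10, sR=45/68; mL=-81/680, mR=-45/136; mL+mR=-9/20 → advance -1; mR−mL=-18/85 → turn -1·90°
n=6: pose=(-6,-3,S); sL=18/37, sR=90/221; mL=-324/8177, mR=-45/221; mL+mR=-9/37 → advance -1; mR−mL=-1341/8177 → turn -1·90°
n=7: pose=(-6,-2,W); sL=45/101, sR=9/17; mL=72/1717, mR=-9/34; mL+mR=-45/202 → advance -1; mR−mL=-1053/3434 → turn -1·90°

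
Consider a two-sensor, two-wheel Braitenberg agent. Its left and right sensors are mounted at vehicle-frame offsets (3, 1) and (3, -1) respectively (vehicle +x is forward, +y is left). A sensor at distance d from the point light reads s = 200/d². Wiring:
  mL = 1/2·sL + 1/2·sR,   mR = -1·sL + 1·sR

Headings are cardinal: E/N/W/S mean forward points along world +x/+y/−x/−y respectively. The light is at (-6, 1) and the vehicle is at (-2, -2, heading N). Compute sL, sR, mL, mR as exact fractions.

left sensor world pos  = (-3, 1); dL² = 9
right sensor world pos = (-1, 1); dR² = 25
sL = 200/9 = 200/9
sR = 200/25 = 8
mL = 1/2·sL + 1/2·sR = 136/9
mR = -1·sL + 1·sR = -128/9

200/9 8 136/9 -128/9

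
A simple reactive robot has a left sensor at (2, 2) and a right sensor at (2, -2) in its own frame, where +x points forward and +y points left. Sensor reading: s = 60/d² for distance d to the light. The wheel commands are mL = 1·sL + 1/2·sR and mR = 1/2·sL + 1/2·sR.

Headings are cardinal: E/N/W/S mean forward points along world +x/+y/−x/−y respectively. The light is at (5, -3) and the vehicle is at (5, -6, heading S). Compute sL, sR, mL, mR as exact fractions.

left sensor world pos  = (7, -8); dL² = 29
right sensor world pos = (3, -8); dR² = 29
sL = 60/29 = 60/29
sR = 60/29 = 60/29
mL = 1·sL + 1/2·sR = 90/29
mR = 1/2·sL + 1/2·sR = 60/29

60/29 60/29 90/29 60/29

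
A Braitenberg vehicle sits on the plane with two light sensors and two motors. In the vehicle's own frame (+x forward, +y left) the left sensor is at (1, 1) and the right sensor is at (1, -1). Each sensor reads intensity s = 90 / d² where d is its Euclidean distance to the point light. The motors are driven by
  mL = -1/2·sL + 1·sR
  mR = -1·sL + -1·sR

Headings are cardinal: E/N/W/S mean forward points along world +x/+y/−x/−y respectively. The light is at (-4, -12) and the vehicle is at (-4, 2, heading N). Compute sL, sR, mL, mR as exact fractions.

45/113 45/113 45/226 -90/113

left sensor world pos  = (-5, 3); dL² = 226
right sensor world pos = (-3, 3); dR² = 226
sL = 90/226 = 45/113
sR = 90/226 = 45/113
mL = -1/2·sL + 1·sR = 45/226
mR = -1·sL + -1·sR = -90/113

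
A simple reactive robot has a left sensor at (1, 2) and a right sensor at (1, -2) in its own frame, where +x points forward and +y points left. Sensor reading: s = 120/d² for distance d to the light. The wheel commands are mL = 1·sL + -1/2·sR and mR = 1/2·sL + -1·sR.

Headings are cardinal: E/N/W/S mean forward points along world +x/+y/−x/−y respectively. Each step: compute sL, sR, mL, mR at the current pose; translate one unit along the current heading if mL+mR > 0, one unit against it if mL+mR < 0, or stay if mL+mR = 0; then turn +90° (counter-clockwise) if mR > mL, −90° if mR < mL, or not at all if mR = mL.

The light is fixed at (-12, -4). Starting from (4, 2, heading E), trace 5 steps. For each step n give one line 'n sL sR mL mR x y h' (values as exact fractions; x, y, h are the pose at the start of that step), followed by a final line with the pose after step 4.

0 120/353 24/61 3084/21533 -4812/21533 4 2 E
1 60/157 60/97 1110/15229 -6510/15229 3 2 S
2 120/221 120/277 19980/61217 -9900/61217 3 3 W
3 15/26 3/8 81/208 -9/104 2 3 N
4 24/65 40/87 788/5655 -1556/5655 2 4 E
final 1 4 S

n=0: pose=(4,2,E); sL=120/353, sR=24/61; mL=3084/21533, mR=-4812/21533; mL+mR=-1728/21533 → advance -1; mR−mL=-7896/21533 → turn -1·90°
n=1: pose=(3,2,S); sL=60/157, sR=60/97; mL=1110/15229, mR=-6510/15229; mL+mR=-5400/15229 → advance -1; mR−mL=-7620/15229 → turn -1·90°
n=2: pose=(3,3,W); sL=120/221, sR=120/277; mL=19980/61217, mR=-9900/61217; mL+mR=10080/61217 → advance +1; mR−mL=-29880/61217 → turn -1·90°
n=3: pose=(2,3,N); sL=15/26, sR=3/8; mL=81/208, mR=-9/104; mL+mR=63/208 → advance +1; mR−mL=-99/208 → turn -1·90°
n=4: pose=(2,4,E); sL=24/65, sR=40/87; mL=788/5655, mR=-1556/5655; mL+mR=-256/1885 → advance -1; mR−mL=-2344/5655 → turn -1·90°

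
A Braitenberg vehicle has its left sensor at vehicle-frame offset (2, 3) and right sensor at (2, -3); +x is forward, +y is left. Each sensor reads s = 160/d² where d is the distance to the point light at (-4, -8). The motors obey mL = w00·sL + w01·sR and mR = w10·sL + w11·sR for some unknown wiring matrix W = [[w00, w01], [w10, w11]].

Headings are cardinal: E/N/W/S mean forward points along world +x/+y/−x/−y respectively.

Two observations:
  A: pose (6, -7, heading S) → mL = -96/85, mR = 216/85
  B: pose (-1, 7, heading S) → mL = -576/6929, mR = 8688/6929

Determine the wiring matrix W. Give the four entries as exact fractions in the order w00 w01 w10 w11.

1/2 -1/2 1 1/2

obs A: pose=(6,-7,S) → sL=16/17, sR=16/5, mL=-96/85, mR=216/85
obs B: pose=(-1,7,S) → sL=32/41, sR=160/169, mL=-576/6929, mR=8688/6929
sensor matrix S = [[16/17, 16/5], [32/41, 160/169]]; det S = -946176/588965
solve [mL_A; mL_B] = S·[w00; w01] and [mR_A; mR_B] = S·[w10; w11]:
  w00 = 1/2, w01 = -1/2, w10 = 1, w11 = 1/2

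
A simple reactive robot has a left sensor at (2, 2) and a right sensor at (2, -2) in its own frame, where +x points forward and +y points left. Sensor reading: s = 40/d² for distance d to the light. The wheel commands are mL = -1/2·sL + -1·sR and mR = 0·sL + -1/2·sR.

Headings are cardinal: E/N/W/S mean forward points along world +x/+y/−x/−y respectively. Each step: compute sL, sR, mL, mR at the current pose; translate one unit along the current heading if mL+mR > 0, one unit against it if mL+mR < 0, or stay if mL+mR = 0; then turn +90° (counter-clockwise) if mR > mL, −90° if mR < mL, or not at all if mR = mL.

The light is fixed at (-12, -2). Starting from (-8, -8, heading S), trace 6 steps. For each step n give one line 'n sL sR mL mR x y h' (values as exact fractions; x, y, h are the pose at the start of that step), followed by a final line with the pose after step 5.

0 2/5 10/17 -67/85 -5/17 -8 -8 S
1 8/9 8/17 -140/153 -4/17 -8 -7 E
2 4 20/17 -54/17 -10/17 -9 -7 N
3 8/13 40/17 -588/221 -20/17 -9 -8 W
4 2/5 10/17 -67/85 -5/17 -8 -8 S
5 8/9 8/17 -140/153 -4/17 -8 -7 E
final -9 -7 N

n=0: pose=(-8,-8,S); sL=2/5, sR=10/17; mL=-67/85, mR=-5/17; mL+mR=-92/85 → advance -1; mR−mL=42/85 → turn +1·90°
n=1: pose=(-8,-7,E); sL=8/9, sR=8/17; mL=-140/153, mR=-4/17; mL+mR=-176/153 → advance -1; mR−mL=104/153 → turn +1·90°
n=2: pose=(-9,-7,N); sL=4, sR=20/17; mL=-54/17, mR=-10/17; mL+mR=-64/17 → advance -1; mR−mL=44/17 → turn +1·90°
n=3: pose=(-9,-8,W); sL=8/13, sR=40/17; mL=-588/221, mR=-20/17; mL+mR=-848/221 → advance -1; mR−mL=328/221 → turn +1·90°
n=4: pose=(-8,-8,S); sL=2/5, sR=10/17; mL=-67/85, mR=-5/17; mL+mR=-92/85 → advance -1; mR−mL=42/85 → turn +1·90°
n=5: pose=(-8,-7,E); sL=8/9, sR=8/17; mL=-140/153, mR=-4/17; mL+mR=-176/153 → advance -1; mR−mL=104/153 → turn +1·90°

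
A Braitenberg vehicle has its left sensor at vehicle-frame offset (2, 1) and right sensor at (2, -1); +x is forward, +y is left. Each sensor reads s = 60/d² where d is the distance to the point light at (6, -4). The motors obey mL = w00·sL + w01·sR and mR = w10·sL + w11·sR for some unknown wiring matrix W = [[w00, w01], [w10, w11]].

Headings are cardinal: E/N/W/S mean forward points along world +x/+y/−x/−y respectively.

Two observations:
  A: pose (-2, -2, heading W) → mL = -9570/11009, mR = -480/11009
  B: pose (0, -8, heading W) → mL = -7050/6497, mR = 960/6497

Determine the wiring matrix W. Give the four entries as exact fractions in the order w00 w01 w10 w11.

obs A: pose=(-2,-2,W) → sL=60/101, sR=60/109, mL=-9570/11009, mR=-480/11009
obs B: pose=(0,-8,W) → sL=60/89, sR=60/73, mL=-7050/6497, mR=960/6497
sensor matrix S = [[60/101, 60/109], [60/89, 60/73]]; det S = 8380800/71525473
solve [mL_A; mL_B] = S·[w00; w01] and [mR_A; mR_B] = S·[w10; w11]:
  w00 = -1, w01 = -1/2, w10 = -1, w11 = 1

-1 -1/2 -1 1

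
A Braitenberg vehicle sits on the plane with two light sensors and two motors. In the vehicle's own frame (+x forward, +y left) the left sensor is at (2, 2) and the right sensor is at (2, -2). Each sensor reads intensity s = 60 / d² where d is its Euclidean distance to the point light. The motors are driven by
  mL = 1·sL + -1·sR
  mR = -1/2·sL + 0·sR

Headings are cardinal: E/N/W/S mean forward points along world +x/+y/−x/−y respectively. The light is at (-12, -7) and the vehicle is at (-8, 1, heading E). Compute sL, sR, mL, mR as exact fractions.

15/34 5/6 -20/51 -15/68

left sensor world pos  = (-6, 3); dL² = 136
right sensor world pos = (-6, -1); dR² = 72
sL = 60/136 = 15/34
sR = 60/72 = 5/6
mL = 1·sL + -1·sR = -20/51
mR = -1/2·sL + 0·sR = -15/68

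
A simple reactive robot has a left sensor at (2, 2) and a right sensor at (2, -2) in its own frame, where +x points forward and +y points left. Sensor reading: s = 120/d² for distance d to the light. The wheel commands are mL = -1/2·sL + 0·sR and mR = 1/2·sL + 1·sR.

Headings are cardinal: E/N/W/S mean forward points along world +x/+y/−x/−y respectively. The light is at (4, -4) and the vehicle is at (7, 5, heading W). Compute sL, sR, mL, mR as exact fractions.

12/5 60/61 -6/5 666/305

left sensor world pos  = (5, 3); dL² = 50
right sensor world pos = (5, 7); dR² = 122
sL = 120/50 = 12/5
sR = 120/122 = 60/61
mL = -1/2·sL + 0·sR = -6/5
mR = 1/2·sL + 1·sR = 666/305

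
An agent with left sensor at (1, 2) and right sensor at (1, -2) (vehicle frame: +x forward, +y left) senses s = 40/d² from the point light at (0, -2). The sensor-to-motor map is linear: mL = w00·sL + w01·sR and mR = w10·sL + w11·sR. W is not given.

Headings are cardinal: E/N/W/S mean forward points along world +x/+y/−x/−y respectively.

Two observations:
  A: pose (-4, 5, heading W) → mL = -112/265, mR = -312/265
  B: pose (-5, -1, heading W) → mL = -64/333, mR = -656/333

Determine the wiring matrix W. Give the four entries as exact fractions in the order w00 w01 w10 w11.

obs A: pose=(-4,5,W) → sL=4/5, sR=20/53, mL=-112/265, mR=-312/265
obs B: pose=(-5,-1,W) → sL=40/37, sR=8/9, mL=-64/333, mR=-656/333
sensor matrix S = [[4/5, 20/53], [40/37, 8/9]]; det S = 26752/88245
solve [mL_A; mL_B] = S·[w00; w01] and [mR_A; mR_B] = S·[w10; w11]:
  w00 = -1, w01 = 1, w10 = -1, w11 = -1

-1 1 -1 -1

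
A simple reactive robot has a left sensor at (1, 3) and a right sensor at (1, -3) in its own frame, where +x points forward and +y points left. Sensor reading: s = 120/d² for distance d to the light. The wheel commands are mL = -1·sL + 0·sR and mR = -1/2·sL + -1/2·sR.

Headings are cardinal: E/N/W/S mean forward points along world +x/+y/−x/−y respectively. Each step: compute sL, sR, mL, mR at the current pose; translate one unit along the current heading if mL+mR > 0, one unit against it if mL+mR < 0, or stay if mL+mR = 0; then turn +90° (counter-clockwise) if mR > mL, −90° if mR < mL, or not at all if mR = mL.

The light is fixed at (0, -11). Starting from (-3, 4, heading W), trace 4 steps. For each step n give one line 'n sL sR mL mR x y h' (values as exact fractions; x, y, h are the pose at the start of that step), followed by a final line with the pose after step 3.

n=0: pose=(-3,4,W); sL=3/4, sR=6/17; mL=-3/4, mR=-75/136; mL+mR=-177/136 → advance -1; mR−mL=27/136 → turn +1·90°
n=1: pose=(-2,4,S); sL=120/197, sR=120/221; mL=-120/197, mR=-25080/43537; mL+mR=-51600/43537 → advance -1; mR−mL=1440/43537 → turn +1·90°
n=2: pose=(-2,5,E); sL=60/181, sR=12/17; mL=-60/181, mR=-1596/3077; mL+mR=-2616/3077 → advance -1; mR−mL=-576/3077 → turn -1·90°
n=3: pose=(-3,5,S); sL=8/15, sR=40/87; mL=-8/15, mR=-72/145; mL+mR=-448/435 → advance -1; mR−mL=16/435 → turn +1·90°

0 3/4 6/17 -3/4 -75/136 -3 4 W
1 120/197 120/221 -120/197 -25080/43537 -2 4 S
2 60/181 12/17 -60/181 -1596/3077 -2 5 E
3 8/15 40/87 -8/15 -72/145 -3 5 S
final -3 6 E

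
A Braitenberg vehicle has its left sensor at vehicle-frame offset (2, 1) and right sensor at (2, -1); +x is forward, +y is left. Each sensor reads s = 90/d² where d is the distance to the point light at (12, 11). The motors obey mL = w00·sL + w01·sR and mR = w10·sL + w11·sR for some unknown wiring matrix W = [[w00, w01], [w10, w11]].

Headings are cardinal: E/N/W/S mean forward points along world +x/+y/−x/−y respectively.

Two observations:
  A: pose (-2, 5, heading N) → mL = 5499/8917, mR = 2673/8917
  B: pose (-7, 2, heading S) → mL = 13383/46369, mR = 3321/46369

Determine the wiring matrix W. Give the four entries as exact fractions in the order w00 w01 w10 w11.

1 1/2 -1/2 1

obs A: pose=(-2,5,N) → sL=90/241, sR=18/37, mL=5499/8917, mR=2673/8917
obs B: pose=(-7,2,S) → sL=18/89, sR=90/521, mL=13383/46369, mR=3321/46369
sensor matrix S = [[90/241, 18/37], [18/89, 90/521]]; det S = -14008464/413472373
solve [mL_A; mL_B] = S·[w00; w01] and [mR_A; mR_B] = S·[w10; w11]:
  w00 = 1, w01 = 1/2, w10 = -1/2, w11 = 1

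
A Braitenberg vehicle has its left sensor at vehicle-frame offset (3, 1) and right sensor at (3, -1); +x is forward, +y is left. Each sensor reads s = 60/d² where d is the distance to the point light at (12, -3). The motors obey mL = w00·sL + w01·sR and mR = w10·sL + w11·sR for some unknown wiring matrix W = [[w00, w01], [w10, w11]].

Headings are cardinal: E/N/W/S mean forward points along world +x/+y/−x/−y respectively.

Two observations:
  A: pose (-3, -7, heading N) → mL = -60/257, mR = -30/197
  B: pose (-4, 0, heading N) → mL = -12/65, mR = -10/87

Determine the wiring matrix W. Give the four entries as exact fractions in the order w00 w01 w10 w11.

obs A: pose=(-3,-7,N) → sL=60/257, sR=60/197, mL=-60/257, mR=-30/197
obs B: pose=(-4,0,N) → sL=12/65, sR=20/87, mL=-12/65, mR=-10/87
sensor matrix S = [[60/257, 60/197], [12/65, 20/87]]; det S = -48832/19087133
solve [mL_A; mL_B] = S·[w00; w01] and [mR_A; mR_B] = S·[w10; w11]:
  w00 = -1, w01 = 0, w10 = 0, w11 = -1/2

-1 0 0 -1/2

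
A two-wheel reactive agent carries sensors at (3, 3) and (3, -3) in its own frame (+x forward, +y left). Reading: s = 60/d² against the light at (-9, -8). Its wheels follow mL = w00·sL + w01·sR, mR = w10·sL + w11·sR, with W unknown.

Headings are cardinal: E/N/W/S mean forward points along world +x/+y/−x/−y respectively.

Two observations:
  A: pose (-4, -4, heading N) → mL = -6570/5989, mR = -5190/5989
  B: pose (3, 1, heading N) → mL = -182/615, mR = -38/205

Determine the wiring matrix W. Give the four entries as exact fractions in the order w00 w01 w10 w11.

-1/2 -1 -1 1/2

obs A: pose=(-4,-4,N) → sL=60/53, sR=60/113, mL=-6570/5989, mR=-5190/5989
obs B: pose=(3,1,N) → sL=4/15, sR=20/123, mL=-182/615, mR=-38/205
sensor matrix S = [[60/53, 60/113], [4/15, 20/123]]; det S = 10432/245549
solve [mL_A; mL_B] = S·[w00; w01] and [mR_A; mR_B] = S·[w10; w11]:
  w00 = -1/2, w01 = -1, w10 = -1, w11 = 1/2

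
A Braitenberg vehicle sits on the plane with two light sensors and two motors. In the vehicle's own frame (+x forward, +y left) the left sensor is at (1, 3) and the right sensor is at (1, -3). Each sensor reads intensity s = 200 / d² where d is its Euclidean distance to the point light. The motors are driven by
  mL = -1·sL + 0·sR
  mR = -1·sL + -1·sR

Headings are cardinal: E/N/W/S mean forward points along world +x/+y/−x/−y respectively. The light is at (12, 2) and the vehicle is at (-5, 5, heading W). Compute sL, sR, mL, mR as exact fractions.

left sensor world pos  = (-6, 2); dL² = 324
right sensor world pos = (-6, 8); dR² = 360
sL = 200/324 = 50/81
sR = 200/360 = 5/9
mL = -1·sL + 0·sR = -50/81
mR = -1·sL + -1·sR = -95/81

50/81 5/9 -50/81 -95/81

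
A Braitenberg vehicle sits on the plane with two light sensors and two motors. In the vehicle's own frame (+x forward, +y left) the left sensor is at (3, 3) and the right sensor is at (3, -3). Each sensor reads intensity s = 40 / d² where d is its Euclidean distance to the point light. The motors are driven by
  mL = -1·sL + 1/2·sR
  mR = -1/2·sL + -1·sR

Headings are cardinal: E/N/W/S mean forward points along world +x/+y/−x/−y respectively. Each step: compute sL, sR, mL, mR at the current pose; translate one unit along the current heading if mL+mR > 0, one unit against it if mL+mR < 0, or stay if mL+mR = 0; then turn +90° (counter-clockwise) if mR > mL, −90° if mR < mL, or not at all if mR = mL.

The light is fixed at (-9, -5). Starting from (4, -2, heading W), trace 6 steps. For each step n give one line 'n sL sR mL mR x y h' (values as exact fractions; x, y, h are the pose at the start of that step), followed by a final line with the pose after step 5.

0 2/5 5/17 -43/170 -42/85 4 -2 W
1 40/157 8/65 -1972/10205 -2556/10205 5 -2 N
2 20/157 4/29 -266/4553 -918/4553 5 -3 E
3 40/257 40/101 1100/25957 -12300/25957 4 -3 S
4 2/5 5/17 -43/170 -42/85 4 -2 W
5 40/157 8/65 -1972/10205 -2556/10205 5 -2 N
final 5 -3 E

n=0: pose=(4,-2,W); sL=2/5, sR=5/17; mL=-43/170, mR=-42/85; mL+mR=-127/170 → advance -1; mR−mL=-41/170 → turn -1·90°
n=1: pose=(5,-2,N); sL=40/157, sR=8/65; mL=-1972/10205, mR=-2556/10205; mL+mR=-4528/10205 → advance -1; mR−mL=-584/10205 → turn -1·90°
n=2: pose=(5,-3,E); sL=20/157, sR=4/29; mL=-266/4553, mR=-918/4553; mL+mR=-1184/4553 → advance -1; mR−mL=-652/4553 → turn -1·90°
n=3: pose=(4,-3,S); sL=40/257, sR=40/101; mL=1100/25957, mR=-12300/25957; mL+mR=-11200/25957 → advance -1; mR−mL=-13400/25957 → turn -1·90°
n=4: pose=(4,-2,W); sL=2/5, sR=5/17; mL=-43/170, mR=-42/85; mL+mR=-127/170 → advance -1; mR−mL=-41/170 → turn -1·90°
n=5: pose=(5,-2,N); sL=40/157, sR=8/65; mL=-1972/10205, mR=-2556/10205; mL+mR=-4528/10205 → advance -1; mR−mL=-584/10205 → turn -1·90°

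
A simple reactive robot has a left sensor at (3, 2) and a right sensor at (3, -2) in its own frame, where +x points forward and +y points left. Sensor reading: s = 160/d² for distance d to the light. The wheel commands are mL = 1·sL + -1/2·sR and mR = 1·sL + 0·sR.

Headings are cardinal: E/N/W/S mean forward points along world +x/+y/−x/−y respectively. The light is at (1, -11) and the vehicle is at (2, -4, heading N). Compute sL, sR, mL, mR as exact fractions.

160/101 160/109 9360/11009 160/101

left sensor world pos  = (0, -1); dL² = 101
right sensor world pos = (4, -1); dR² = 109
sL = 160/101 = 160/101
sR = 160/109 = 160/109
mL = 1·sL + -1/2·sR = 9360/11009
mR = 1·sL + 0·sR = 160/101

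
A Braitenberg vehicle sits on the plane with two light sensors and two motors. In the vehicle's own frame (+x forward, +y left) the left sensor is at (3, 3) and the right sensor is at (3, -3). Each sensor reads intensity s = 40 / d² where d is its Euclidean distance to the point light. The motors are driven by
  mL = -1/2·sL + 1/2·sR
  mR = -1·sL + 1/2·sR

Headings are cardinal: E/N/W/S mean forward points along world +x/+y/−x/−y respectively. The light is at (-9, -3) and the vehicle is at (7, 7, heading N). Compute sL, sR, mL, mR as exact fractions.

20/169 4/53 -192/8957 -722/8957

left sensor world pos  = (4, 10); dL² = 338
right sensor world pos = (10, 10); dR² = 530
sL = 40/338 = 20/169
sR = 40/530 = 4/53
mL = -1/2·sL + 1/2·sR = -192/8957
mR = -1·sL + 1/2·sR = -722/8957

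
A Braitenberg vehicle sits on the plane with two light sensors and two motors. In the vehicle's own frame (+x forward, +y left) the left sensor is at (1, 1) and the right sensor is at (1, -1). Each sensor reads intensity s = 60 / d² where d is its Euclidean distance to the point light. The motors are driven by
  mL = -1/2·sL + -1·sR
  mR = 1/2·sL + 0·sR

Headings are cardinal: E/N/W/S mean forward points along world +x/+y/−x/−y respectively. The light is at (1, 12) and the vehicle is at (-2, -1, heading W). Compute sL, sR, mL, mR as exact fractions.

15/53 3/8 -219/424 15/106

left sensor world pos  = (-3, -2); dL² = 212
right sensor world pos = (-3, 0); dR² = 160
sL = 60/212 = 15/53
sR = 60/160 = 3/8
mL = -1/2·sL + -1·sR = -219/424
mR = 1/2·sL + 0·sR = 15/106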